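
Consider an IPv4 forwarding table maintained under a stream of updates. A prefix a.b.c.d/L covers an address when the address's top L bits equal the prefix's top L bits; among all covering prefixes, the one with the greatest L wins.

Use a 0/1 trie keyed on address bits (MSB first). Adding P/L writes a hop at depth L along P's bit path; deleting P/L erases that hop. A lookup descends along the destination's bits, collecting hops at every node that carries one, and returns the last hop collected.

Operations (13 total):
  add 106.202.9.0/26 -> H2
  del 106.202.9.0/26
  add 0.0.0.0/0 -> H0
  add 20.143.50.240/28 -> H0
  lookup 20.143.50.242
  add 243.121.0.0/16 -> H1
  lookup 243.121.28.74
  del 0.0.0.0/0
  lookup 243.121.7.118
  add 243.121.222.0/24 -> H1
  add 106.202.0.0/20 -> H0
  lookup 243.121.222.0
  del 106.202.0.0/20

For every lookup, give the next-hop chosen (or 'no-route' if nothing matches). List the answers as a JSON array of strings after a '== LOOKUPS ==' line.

Trace:
  add 106.202.9.0/26 -> H2 at depth 26
  - 106.202.9.0/26 clear@26
  add 0.0.0.0/0 -> H0 at depth 0
  add 20.143.50.240/28 -> H0 at depth 28
  ? 20.143.50.242  path d0:H0→d1:-→d2:-→d3:-→d4:-→d5:-→d6:-→d7:-→d8:-→d9:-→d10:-→d11:-→d12:-→d13:-→d14:-→d15:-→d16:-→d17:-→d18:-→d19:-→d20:-→d21:-→d22:-→d23:-→d24:-→d25:-→d26:-→d27:-→d28:H0  best=H0
  add 243.121.0.0/16 -> H1 at depth 16
  ? 243.121.28.74  path d0:H0→d1:-→d2:-→d3:-→d4:-→d5:-→d6:-→d7:-→d8:-→d9:-→d10:-→d11:-→d12:-→d13:-→d14:-→d15:-→d16:H1  best=H1
  - 0.0.0.0/0 clear@0
  ? 243.121.7.118  path d0:-→d1:-→d2:-→d3:-→d4:-→d5:-→d6:-→d7:-→d8:-→d9:-→d10:-→d11:-→d12:-→d13:-→d14:-→d15:-→d16:H1  best=H1
  add 243.121.222.0/24 -> H1 at depth 24
  add 106.202.0.0/20 -> H0 at depth 20
  ? 243.121.222.0  path d0:-→d1:-→d2:-→d3:-→d4:-→d5:-→d6:-→d7:-→d8:-→d9:-→d10:-→d11:-→d12:-→d13:-→d14:-→d15:-→d16:H1→d17:-→d18:-→d19:-→d20:-→d21:-→d22:-→d23:-→d24:H1  best=H1
  - 106.202.0.0/20 clear@20

== LOOKUPS ==
["H0","H1","H1","H1"]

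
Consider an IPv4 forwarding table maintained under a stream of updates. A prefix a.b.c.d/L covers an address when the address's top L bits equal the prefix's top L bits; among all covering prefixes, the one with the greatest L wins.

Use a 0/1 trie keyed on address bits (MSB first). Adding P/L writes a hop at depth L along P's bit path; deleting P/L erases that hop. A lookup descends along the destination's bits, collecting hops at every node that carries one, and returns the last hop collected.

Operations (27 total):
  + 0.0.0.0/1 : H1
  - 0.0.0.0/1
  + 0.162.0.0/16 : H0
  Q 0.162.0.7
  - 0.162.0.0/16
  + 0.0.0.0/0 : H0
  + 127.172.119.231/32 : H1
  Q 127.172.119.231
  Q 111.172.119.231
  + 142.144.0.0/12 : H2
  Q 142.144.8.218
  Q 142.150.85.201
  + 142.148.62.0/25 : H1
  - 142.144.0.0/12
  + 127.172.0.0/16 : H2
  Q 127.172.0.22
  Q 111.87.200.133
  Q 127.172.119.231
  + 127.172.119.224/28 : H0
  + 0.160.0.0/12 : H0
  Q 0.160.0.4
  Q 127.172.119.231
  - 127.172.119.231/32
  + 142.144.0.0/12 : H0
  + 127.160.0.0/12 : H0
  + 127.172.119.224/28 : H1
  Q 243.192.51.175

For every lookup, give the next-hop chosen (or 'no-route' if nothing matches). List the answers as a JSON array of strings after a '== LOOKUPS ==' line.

Process each operation:
  add 0.0.0.0/1 -> H1 at depth 1
  del 0.0.0.0/1 (clear depth 1)
  add 0.162.0.0/16 -> H0 at depth 16
  Q 0.162.0.7: descend 0000000010100010 ; hops seen [H0] ; pick H0
  del 0.162.0.0/16 (clear depth 16)
  add 0.0.0.0/0 -> H0 at depth 0
  add 127.172.119.231/32 -> H1 at depth 32
  Q 127.172.119.231: descend 01111111101011000111011111100111 ; hops seen [H0,H1] ; pick H1
  Q 111.172.119.231: descend 011 ; hops seen [H0] ; pick H0
  add 142.144.0.0/12 -> H2 at depth 12
  Q 142.144.8.218: descend 100011101001 ; hops seen [H0,H2] ; pick H2
  Q 142.150.85.201: descend 100011101001 ; hops seen [H0,H2] ; pick H2
  add 142.148.62.0/25 -> H1 at depth 25
  del 142.144.0.0/12 (clear depth 12)
  add 127.172.0.0/16 -> H2 at depth 16
  Q 127.172.0.22: descend 01111111101011000 ; hops seen [H0,H2] ; pick H2
  Q 111.87.200.133: descend 011 ; hops seen [H0] ; pick H0
  Q 127.172.119.231: descend 01111111101011000111011111100111 ; hops seen [H0,H2,H1] ; pick H1
  add 127.172.119.224/28 -> H0 at depth 28
  add 0.160.0.0/12 -> H0 at depth 12
  Q 0.160.0.4: descend 00000000101000 ; hops seen [H0,H0] ; pick H0
  Q 127.172.119.231: descend 01111111101011000111011111100111 ; hops seen [H0,H2,H0,H1] ; pick H1
  del 127.172.119.231/32 (clear depth 32)
  add 142.144.0.0/12 -> H0 at depth 12
  add 127.160.0.0/12 -> H0 at depth 12
  add 127.172.119.224/28 -> H1 at depth 28
  Q 243.192.51.175: descend 1 ; hops seen [H0] ; pick H0

== LOOKUPS ==
["H0","H1","H0","H2","H2","H2","H0","H1","H0","H1","H0"]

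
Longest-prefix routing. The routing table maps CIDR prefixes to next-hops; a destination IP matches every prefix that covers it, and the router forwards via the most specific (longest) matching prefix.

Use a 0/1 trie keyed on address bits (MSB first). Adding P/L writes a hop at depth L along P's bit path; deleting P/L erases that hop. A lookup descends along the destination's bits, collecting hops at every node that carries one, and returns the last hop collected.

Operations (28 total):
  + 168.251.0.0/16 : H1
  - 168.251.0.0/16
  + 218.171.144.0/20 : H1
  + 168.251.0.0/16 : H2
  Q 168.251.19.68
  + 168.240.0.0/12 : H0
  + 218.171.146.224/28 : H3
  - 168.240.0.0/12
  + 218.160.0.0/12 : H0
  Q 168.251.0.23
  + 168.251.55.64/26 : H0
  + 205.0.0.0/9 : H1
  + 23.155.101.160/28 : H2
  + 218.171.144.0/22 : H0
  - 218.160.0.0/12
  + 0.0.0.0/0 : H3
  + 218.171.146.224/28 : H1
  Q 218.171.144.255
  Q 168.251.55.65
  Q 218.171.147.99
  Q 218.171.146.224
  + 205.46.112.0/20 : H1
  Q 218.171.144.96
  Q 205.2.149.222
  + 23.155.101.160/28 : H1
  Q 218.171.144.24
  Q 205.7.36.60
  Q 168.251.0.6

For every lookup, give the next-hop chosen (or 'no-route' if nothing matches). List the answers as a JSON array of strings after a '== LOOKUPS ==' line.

Process each operation:
  add 168.251.0.0/16 -> H1 at depth 16
  - 168.251.0.0/16 clear@16
  add 218.171.144.0/20 -> H1 at depth 20
  add 168.251.0.0/16 -> H2 at depth 16
  Q 168.251.19.68: descend 1010100011111011 ; hops seen [H2] ; pick H2
  add 168.240.0.0/12 -> H0 at depth 12
  add 218.171.146.224/28 -> H3 at depth 28
  - 168.240.0.0/12 clear@12
  add 218.160.0.0/12 -> H0 at depth 12
  Q 168.251.0.23: descend 1010100011111011 ; hops seen [H2] ; pick H2
  add 168.251.55.64/26 -> H0 at depth 26
  add 205.0.0.0/9 -> H1 at depth 9
  add 23.155.101.160/28 -> H2 at depth 28
  add 218.171.144.0/22 -> H0 at depth 22
  - 218.160.0.0/12 clear@12
  add 0.0.0.0/0 -> H3 at depth 0
  add 218.171.146.224/28 -> H1 at depth 28
  Q 218.171.144.255: descend 1101101010101011100100 ; hops seen [H3,H1,H0] ; pick H0
  Q 168.251.55.65: descend 10101000111110110011011101 ; hops seen [H3,H2,H0] ; pick H0
  Q 218.171.147.99: descend 11011010101010111001001 ; hops seen [H3,H1,H0] ; pick H0
  Q 218.171.146.224: descend 1101101010101011100100101110 ; hops seen [H3,H1,H0,H1] ; pick H1
  add 205.46.112.0/20 -> H1 at depth 20
  Q 218.171.144.96: descend 1101101010101011100100 ; hops seen [H3,H1,H0] ; pick H0
  Q 205.2.149.222: descend 1100110100 ; hops seen [H3,H1] ; pick H1
  add 23.155.101.160/28 -> H1 at depth 28
  Q 218.171.144.24: descend 1101101010101011100100 ; hops seen [H3,H1,H0] ; pick H0
  Q 205.7.36.60: descend 1100110100 ; hops seen [H3,H1] ; pick H1
  Q 168.251.0.6: descend 101010001111101100 ; hops seen [H3,H2] ; pick H2

== LOOKUPS ==
["H2","H2","H0","H0","H0","H1","H0","H1","H0","H1","H2"]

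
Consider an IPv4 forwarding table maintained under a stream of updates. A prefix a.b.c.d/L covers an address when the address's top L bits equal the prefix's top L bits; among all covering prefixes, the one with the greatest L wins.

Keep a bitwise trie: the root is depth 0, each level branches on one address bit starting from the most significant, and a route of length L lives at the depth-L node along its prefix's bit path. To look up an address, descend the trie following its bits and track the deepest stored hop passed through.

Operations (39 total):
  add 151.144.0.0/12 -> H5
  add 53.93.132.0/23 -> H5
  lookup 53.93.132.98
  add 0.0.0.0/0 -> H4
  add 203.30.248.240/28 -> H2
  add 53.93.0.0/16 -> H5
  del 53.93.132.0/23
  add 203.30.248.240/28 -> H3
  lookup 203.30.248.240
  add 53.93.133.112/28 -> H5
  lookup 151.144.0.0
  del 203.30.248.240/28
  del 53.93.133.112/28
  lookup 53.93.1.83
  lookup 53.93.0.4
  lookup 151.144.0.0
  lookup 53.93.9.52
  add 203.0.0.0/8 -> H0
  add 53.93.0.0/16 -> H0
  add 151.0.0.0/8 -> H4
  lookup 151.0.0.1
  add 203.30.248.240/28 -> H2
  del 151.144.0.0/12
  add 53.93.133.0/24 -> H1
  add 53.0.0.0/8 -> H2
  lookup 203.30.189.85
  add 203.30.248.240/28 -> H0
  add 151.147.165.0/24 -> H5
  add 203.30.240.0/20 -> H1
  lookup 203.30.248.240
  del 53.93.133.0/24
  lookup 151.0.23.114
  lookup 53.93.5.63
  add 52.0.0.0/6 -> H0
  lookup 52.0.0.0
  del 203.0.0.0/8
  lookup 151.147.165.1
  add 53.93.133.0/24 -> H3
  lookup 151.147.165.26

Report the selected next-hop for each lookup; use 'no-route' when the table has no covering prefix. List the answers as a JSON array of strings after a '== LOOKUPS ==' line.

Apply in order:
  + 151.144.0.0/12 (H5) depth=12
  + 53.93.132.0/23 (H5) depth=23
  lookup 53.93.132.98: bits 00110101010111011000010 walk d0:-→d1:-→d2:-→d3:-→d4:-→d5:-→d6:-→d7:-→d8:-→d9:-→d10:-→d11:-→d12:-→d13:-→d14:-→d15:-→d16:-→d17:-→d18:-→d19:-→d20:-→d21:-→d22:-→d23:H5 -> H5
  + 0.0.0.0/0 (H4) depth=0
  + 203.30.248.240/28 (H2) depth=28
  + 53.93.0.0/16 (H5) depth=16
  - 53.93.132.0/23 clear@23
  + 203.30.248.240/28 (H3) depth=28
  lookup 203.30.248.240: bits 1100101100011110111110001111 walk d0:H4→d1:-→d2:-→d3:-→d4:-→d5:-→d6:-→d7:-→d8:-→d9:-→d10:-→d11:-→d12:-→d13:-→d14:-→d15:-→d16:-→d17:-→d18:-→d19:-→d20:-→d21:-→d22:-→d23:-→d24:-→d25:-→d26:-→d27:-→d28:H3 -> H3
  + 53.93.133.112/28 (H5) depth=28
  lookup 151.144.0.0: bits 100101111001 walk d0:H4→d1:-→d2:-→d3:-→d4:-→d5:-→d6:-→d7:-→d8:-→d9:-→d10:-→d11:-→d12:H5 -> H5
  - 203.30.248.240/28 clear@28
  - 53.93.133.112/28 clear@28
  lookup 53.93.1.83: bits 0011010101011101 walk d0:H4→d1:-→d2:-→d3:-→d4:-→d5:-→d6:-→d7:-→d8:-→d9:-→d10:-→d11:-→d12:-→d13:-→d14:-→d15:-→d16:H5 -> H5
  lookup 53.93.0.4: bits 0011010101011101 walk d0:H4→d1:-→d2:-→d3:-→d4:-→d5:-→d6:-→d7:-→d8:-→d9:-→d10:-→d11:-→d12:-→d13:-→d14:-→d15:-→d16:H5 -> H5
  lookup 151.144.0.0: bits 100101111001 walk d0:H4→d1:-→d2:-→d3:-→d4:-→d5:-→d6:-→d7:-→d8:-→d9:-→d10:-→d11:-→d12:H5 -> H5
  lookup 53.93.9.52: bits 0011010101011101 walk d0:H4→d1:-→d2:-→d3:-→d4:-→d5:-→d6:-→d7:-→d8:-→d9:-→d10:-→d11:-→d12:-→d13:-→d14:-→d15:-→d16:H5 -> H5
  + 203.0.0.0/8 (H0) depth=8
  + 53.93.0.0/16 (H0) depth=16
  + 151.0.0.0/8 (H4) depth=8
  lookup 151.0.0.1: bits 10010111 walk d0:H4→d1:-→d2:-→d3:-→d4:-→d5:-→d6:-→d7:-→d8:H4 -> H4
  + 203.30.248.240/28 (H2) depth=28
  - 151.144.0.0/12 clear@12
  + 53.93.133.0/24 (H1) depth=24
  + 53.0.0.0/8 (H2) depth=8
  lookup 203.30.189.85: bits 11001011000111101 walk d0:H4→d1:-→d2:-→d3:-→d4:-→d5:-→d6:-→d7:-→d8:H0→d9:-→d10:-→d11:-→d12:-→d13:-→d14:-→d15:-→d16:-→d17:- -> H0
  + 203.30.248.240/28 (H0) depth=28
  + 151.147.165.0/24 (H5) depth=24
  + 203.30.240.0/20 (H1) depth=20
  lookup 203.30.248.240: bits 1100101100011110111110001111 walk d0:H4→d1:-→d2:-→d3:-→d4:-→d5:-→d6:-→d7:-→d8:H0→d9:-→d10:-→d11:-→d12:-→d13:-→d14:-→d15:-→d16:-→d17:-→d18:-→d19:-→d20:H1→d21:-→d22:-→d23:-→d24:-→d25:-→d26:-→d27:-→d28:H0 -> H0
  - 53.93.133.0/24 clear@24
  lookup 151.0.23.114: bits 10010111 walk d0:H4→d1:-→d2:-→d3:-→d4:-→d5:-→d6:-→d7:-→d8:H4 -> H4
  lookup 53.93.5.63: bits 0011010101011101 walk d0:H4→d1:-→d2:-→d3:-→d4:-→d5:-→d6:-→d7:-→d8:H2→d9:-→d10:-→d11:-→d12:-→d13:-→d14:-→d15:-→d16:H0 -> H0
  + 52.0.0.0/6 (H0) depth=6
  lookup 52.0.0.0: bits 0011010 walk d0:H4→d1:-→d2:-→d3:-→d4:-→d5:-→d6:H0→d7:- -> H0
  - 203.0.0.0/8 clear@8
  lookup 151.147.165.1: bits 100101111001001110100101 walk d0:H4→d1:-→d2:-→d3:-→d4:-→d5:-→d6:-→d7:-→d8:H4→d9:-→d10:-→d11:-→d12:-→d13:-→d14:-→d15:-→d16:-→d17:-→d18:-→d19:-→d20:-→d21:-→d22:-→d23:-→d24:H5 -> H5
  + 53.93.133.0/24 (H3) depth=24
  lookup 151.147.165.26: bits 100101111001001110100101 walk d0:H4→d1:-→d2:-→d3:-→d4:-→d5:-→d6:-→d7:-→d8:H4→d9:-→d10:-→d11:-→d12:-→d13:-→d14:-→d15:-→d16:-→d17:-→d18:-→d19:-→d20:-→d21:-→d22:-→d23:-→d24:H5 -> H5

== LOOKUPS ==
["H5","H3","H5","H5","H5","H5","H5","H4","H0","H0","H4","H0","H0","H5","H5"]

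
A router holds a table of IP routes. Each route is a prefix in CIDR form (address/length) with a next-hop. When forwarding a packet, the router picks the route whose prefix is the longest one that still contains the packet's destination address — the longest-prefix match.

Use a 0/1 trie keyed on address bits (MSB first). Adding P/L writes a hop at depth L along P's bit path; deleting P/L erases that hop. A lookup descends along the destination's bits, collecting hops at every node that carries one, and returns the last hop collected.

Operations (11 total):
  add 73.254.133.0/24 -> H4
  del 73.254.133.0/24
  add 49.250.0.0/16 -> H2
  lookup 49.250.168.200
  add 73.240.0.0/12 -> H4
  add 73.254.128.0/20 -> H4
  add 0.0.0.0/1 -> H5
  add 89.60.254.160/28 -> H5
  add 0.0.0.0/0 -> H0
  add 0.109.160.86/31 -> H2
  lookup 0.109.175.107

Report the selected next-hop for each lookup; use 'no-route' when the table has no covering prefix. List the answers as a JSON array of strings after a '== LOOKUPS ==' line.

Process each operation:
  + 73.254.133.0/24 (H4) depth=24
  del 73.254.133.0/24 (clear depth 24)
  + 49.250.0.0/16 (H2) depth=16
  lookup 49.250.168.200: bits 0011000111111010 walk d0:-→d1:-→d2:-→d3:-→d4:-→d5:-→d6:-→d7:-→d8:-→d9:-→d10:-→d11:-→d12:-→d13:-→d14:-→d15:-→d16:H2 -> H2
  + 73.240.0.0/12 (H4) depth=12
  + 73.254.128.0/20 (H4) depth=20
  + 0.0.0.0/1 (H5) depth=1
  + 89.60.254.160/28 (H5) depth=28
  + 0.0.0.0/0 (H0) depth=0
  + 0.109.160.86/31 (H2) depth=31
  lookup 0.109.175.107: bits 00000000011011011010 walk d0:H0→d1:H5→d2:-→d3:-→d4:-→d5:-→d6:-→d7:-→d8:-→d9:-→d10:-→d11:-→d12:-→d13:-→d14:-→d15:-→d16:-→d17:-→d18:-→d19:-→d20:- -> H5

== LOOKUPS ==
["H2","H5"]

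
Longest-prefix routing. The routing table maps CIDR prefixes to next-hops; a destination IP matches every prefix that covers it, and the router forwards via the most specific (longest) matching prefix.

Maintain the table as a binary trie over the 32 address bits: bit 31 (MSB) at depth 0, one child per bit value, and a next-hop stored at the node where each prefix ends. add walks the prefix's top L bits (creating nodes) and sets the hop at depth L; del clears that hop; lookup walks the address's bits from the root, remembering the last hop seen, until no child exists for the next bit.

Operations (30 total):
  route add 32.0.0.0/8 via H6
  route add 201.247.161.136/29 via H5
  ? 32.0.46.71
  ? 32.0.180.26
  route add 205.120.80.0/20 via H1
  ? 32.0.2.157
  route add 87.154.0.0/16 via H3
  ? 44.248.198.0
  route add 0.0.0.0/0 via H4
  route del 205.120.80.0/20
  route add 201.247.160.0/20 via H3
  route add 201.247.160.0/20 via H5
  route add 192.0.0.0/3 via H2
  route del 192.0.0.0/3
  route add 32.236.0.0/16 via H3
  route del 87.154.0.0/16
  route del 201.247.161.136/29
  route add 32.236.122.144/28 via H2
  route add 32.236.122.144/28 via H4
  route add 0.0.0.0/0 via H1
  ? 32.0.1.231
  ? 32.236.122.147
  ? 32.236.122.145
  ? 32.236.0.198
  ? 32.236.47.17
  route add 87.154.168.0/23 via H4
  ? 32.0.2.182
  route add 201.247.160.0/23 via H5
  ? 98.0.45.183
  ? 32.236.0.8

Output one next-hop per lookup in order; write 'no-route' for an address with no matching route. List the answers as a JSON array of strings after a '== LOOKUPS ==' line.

Apply in order:
  + 32.0.0.0/8 (H6) depth=8
  + 201.247.161.136/29 (H5) depth=29
  ? 32.0.46.71  path d0:-→d1:-→d2:-→d3:-→d4:-→d5:-→d6:-→d7:-→d8:H6  best=H6
  ? 32.0.180.26  path d0:-→d1:-→d2:-→d3:-→d4:-→d5:-→d6:-→d7:-→d8:H6  best=H6
  + 205.120.80.0/20 (H1) depth=20
  ? 32.0.2.157  path d0:-→d1:-→d2:-→d3:-→d4:-→d5:-→d6:-→d7:-→d8:H6  best=H6
  + 87.154.0.0/16 (H3) depth=16
  ? 44.248.198.0  path d0:-→d1:-→d2:-→d3:-→d4:-  best=no-route
  + 0.0.0.0/0 (H4) depth=0
  del 205.120.80.0/20 (clear depth 20)
  + 201.247.160.0/20 (H3) depth=20
  + 201.247.160.0/20 (H5) depth=20
  + 192.0.0.0/3 (H2) depth=3
  del 192.0.0.0/3 (clear depth 3)
  + 32.236.0.0/16 (H3) depth=16
  del 87.154.0.0/16 (clear depth 16)
  del 201.247.161.136/29 (clear depth 29)
  + 32.236.122.144/28 (H2) depth=28
  + 32.236.122.144/28 (H4) depth=28
  + 0.0.0.0/0 (H1) depth=0
  ? 32.0.1.231  path d0:H1→d1:-→d2:-→d3:-→d4:-→d5:-→d6:-→d7:-→d8:H6  best=H6
  ? 32.236.122.147  path d0:H1→d1:-→d2:-→d3:-→d4:-→d5:-→d6:-→d7:-→d8:H6→d9:-→d10:-→d11:-→d12:-→d13:-→d14:-→d15:-→d16:H3→d17:-→d18:-→d19:-→d20:-→d21:-→d22:-→d23:-→d24:-→d25:-→d26:-→d27:-→d28:H4  best=H4
  ? 32.236.122.145  path d0:H1→d1:-→d2:-→d3:-→d4:-→d5:-→d6:-→d7:-→d8:H6→d9:-→d10:-→d11:-→d12:-→d13:-→d14:-→d15:-→d16:H3→d17:-→d18:-→d19:-→d20:-→d21:-→d22:-→d23:-→d24:-→d25:-→d26:-→d27:-→d28:H4  best=H4
  ? 32.236.0.198  path d0:H1→d1:-→d2:-→d3:-→d4:-→d5:-→d6:-→d7:-→d8:H6→d9:-→d10:-→d11:-→d12:-→d13:-→d14:-→d15:-→d16:H3→d17:-  best=H3
  ? 32.236.47.17  path d0:H1→d1:-→d2:-→d3:-→d4:-→d5:-→d6:-→d7:-→d8:H6→d9:-→d10:-→d11:-→d12:-→d13:-→d14:-→d15:-→d16:H3→d17:-  best=H3
  + 87.154.168.0/23 (H4) depth=23
  ? 32.0.2.182  path d0:H1→d1:-→d2:-→d3:-→d4:-→d5:-→d6:-→d7:-→d8:H6  best=H6
  + 201.247.160.0/23 (H5) depth=23
  ? 98.0.45.183  path d0:H1→d1:-→d2:-  best=H1
  ? 32.236.0.8  path d0:H1→d1:-→d2:-→d3:-→d4:-→d5:-→d6:-→d7:-→d8:H6→d9:-→d10:-→d11:-→d12:-→d13:-→d14:-→d15:-→d16:H3→d17:-  best=H3

== LOOKUPS ==
["H6","H6","H6","no-route","H6","H4","H4","H3","H3","H6","H1","H3"]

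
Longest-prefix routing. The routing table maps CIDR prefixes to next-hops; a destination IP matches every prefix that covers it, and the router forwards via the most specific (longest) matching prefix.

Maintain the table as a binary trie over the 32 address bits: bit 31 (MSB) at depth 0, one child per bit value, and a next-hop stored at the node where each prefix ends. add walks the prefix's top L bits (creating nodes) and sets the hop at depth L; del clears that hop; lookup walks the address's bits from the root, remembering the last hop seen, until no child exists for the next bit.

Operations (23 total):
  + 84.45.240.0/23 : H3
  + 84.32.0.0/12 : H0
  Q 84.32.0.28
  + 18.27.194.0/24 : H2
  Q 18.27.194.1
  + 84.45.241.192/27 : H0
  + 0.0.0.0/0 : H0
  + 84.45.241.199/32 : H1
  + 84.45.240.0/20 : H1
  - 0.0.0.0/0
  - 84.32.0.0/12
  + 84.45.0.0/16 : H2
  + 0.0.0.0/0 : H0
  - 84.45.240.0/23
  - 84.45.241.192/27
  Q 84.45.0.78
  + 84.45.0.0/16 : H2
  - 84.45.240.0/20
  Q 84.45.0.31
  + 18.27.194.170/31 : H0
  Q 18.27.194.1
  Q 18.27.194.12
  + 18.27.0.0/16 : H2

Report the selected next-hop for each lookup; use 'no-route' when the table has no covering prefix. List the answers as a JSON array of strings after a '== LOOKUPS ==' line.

Process each operation:
  add 84.45.240.0/23 -> H3 at depth 23
  add 84.32.0.0/12 -> H0 at depth 12
  Q 84.32.0.28: descend 010101000010 ; hops seen [H0] ; pick H0
  add 18.27.194.0/24 -> H2 at depth 24
  Q 18.27.194.1: descend 000100100001101111000010 ; hops seen [H2] ; pick H2
  add 84.45.241.192/27 -> H0 at depth 27
  add 0.0.0.0/0 -> H0 at depth 0
  add 84.45.241.199/32 -> H1 at depth 32
  add 84.45.240.0/20 -> H1 at depth 20
  - 0.0.0.0/0 clear@0
  - 84.32.0.0/12 clear@12
  add 84.45.0.0/16 -> H2 at depth 16
  add 0.0.0.0/0 -> H0 at depth 0
  - 84.45.240.0/23 clear@23
  - 84.45.241.192/27 clear@27
  Q 84.45.0.78: descend 0101010000101101 ; hops seen [H0,H2] ; pick H2
  add 84.45.0.0/16 -> H2 at depth 16
  - 84.45.240.0/20 clear@20
  Q 84.45.0.31: descend 0101010000101101 ; hops seen [H0,H2] ; pick H2
  add 18.27.194.170/31 -> H0 at depth 31
  Q 18.27.194.1: descend 000100100001101111000010 ; hops seen [H0,H2] ; pick H2
  Q 18.27.194.12: descend 000100100001101111000010 ; hops seen [H0,H2] ; pick H2
  add 18.27.0.0/16 -> H2 at depth 16

== LOOKUPS ==
["H0","H2","H2","H2","H2","H2"]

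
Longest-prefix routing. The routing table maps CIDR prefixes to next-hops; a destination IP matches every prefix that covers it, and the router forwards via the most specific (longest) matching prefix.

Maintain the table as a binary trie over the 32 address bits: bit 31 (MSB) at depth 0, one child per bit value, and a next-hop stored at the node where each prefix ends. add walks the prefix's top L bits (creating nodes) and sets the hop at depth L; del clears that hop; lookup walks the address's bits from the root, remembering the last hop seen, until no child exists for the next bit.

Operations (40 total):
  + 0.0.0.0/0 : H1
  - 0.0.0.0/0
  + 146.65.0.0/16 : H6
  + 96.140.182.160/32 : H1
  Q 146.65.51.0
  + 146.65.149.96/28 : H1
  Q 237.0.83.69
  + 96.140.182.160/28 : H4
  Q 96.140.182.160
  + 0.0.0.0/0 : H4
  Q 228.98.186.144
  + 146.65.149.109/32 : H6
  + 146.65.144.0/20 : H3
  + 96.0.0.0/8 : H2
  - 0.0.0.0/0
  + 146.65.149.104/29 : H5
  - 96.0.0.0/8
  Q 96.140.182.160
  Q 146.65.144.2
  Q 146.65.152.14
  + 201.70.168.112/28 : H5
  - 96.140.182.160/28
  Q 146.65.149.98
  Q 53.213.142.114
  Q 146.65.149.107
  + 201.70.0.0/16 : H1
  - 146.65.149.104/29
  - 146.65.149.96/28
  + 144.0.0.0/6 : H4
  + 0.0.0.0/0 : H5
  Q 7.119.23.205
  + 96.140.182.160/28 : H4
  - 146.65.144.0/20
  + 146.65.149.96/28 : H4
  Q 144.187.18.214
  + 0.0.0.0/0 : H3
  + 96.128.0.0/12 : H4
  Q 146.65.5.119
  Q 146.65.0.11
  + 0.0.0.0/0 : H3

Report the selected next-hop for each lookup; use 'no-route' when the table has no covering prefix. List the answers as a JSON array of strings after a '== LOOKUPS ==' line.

Trace:
  + 0.0.0.0/0 (H1) depth=0
  del 0.0.0.0/0 (clear depth 0)
  + 146.65.0.0/16 (H6) depth=16
  + 96.140.182.160/32 (H1) depth=32
  Q 146.65.51.0: descend 1001001001000001 ; hops seen [H6] ; pick H6
  + 146.65.149.96/28 (H1) depth=28
  Q 237.0.83.69: descend 1 ; hops seen [∅] ; pick no-route
  + 96.140.182.160/28 (H4) depth=28
  Q 96.140.182.160: descend 01100000100011001011011010100000 ; hops seen [H4,H1] ; pick H1
  + 0.0.0.0/0 (H4) depth=0
  Q 228.98.186.144: descend 1 ; hops seen [H4] ; pick H4
  + 146.65.149.109/32 (H6) depth=32
  + 146.65.144.0/20 (H3) depth=20
  + 96.0.0.0/8 (H2) depth=8
  del 0.0.0.0/0 (clear depth 0)
  + 146.65.149.104/29 (H5) depth=29
  del 96.0.0.0/8 (clear depth 8)
  Q 96.140.182.160: descend 01100000100011001011011010100000 ; hops seen [H4,H1] ; pick H1
  Q 146.65.144.2: descend 100100100100000110010 ; hops seen [H6,H3] ; pick H3
  Q 146.65.152.14: descend 10010010010000011001 ; hops seen [H6,H3] ; pick H3
  + 201.70.168.112/28 (H5) depth=28
  del 96.140.182.160/28 (clear depth 28)
  Q 146.65.149.98: descend 1001001001000001100101010110 ; hops seen [H6,H3,H1] ; pick H1
  Q 53.213.142.114: descend 0 ; hops seen [∅] ; pick no-route
  Q 146.65.149.107: descend 10010010010000011001010101101 ; hops seen [H6,H3,H1,H5] ; pick H5
  + 201.70.0.0/16 (H1) depth=16
  del 146.65.149.104/29 (clear depth 29)
  del 146.65.149.96/28 (clear depth 28)
  + 144.0.0.0/6 (H4) depth=6
  + 0.0.0.0/0 (H5) depth=0
  Q 7.119.23.205: descend 0 ; hops seen [H5] ; pick H5
  + 96.140.182.160/28 (H4) depth=28
  del 146.65.144.0/20 (clear depth 20)
  + 146.65.149.96/28 (H4) depth=28
  Q 144.187.18.214: descend 100100 ; hops seen [H5,H4] ; pick H4
  + 0.0.0.0/0 (H3) depth=0
  + 96.128.0.0/12 (H4) depth=12
  Q 146.65.5.119: descend 1001001001000001 ; hops seen [H3,H4,H6] ; pick H6
  Q 146.65.0.11: descend 1001001001000001 ; hops seen [H3,H4,H6] ; pick H6
  + 0.0.0.0/0 (H3) depth=0

== LOOKUPS ==
["H6","no-route","H1","H4","H1","H3","H3","H1","no-route","H5","H5","H4","H6","H6"]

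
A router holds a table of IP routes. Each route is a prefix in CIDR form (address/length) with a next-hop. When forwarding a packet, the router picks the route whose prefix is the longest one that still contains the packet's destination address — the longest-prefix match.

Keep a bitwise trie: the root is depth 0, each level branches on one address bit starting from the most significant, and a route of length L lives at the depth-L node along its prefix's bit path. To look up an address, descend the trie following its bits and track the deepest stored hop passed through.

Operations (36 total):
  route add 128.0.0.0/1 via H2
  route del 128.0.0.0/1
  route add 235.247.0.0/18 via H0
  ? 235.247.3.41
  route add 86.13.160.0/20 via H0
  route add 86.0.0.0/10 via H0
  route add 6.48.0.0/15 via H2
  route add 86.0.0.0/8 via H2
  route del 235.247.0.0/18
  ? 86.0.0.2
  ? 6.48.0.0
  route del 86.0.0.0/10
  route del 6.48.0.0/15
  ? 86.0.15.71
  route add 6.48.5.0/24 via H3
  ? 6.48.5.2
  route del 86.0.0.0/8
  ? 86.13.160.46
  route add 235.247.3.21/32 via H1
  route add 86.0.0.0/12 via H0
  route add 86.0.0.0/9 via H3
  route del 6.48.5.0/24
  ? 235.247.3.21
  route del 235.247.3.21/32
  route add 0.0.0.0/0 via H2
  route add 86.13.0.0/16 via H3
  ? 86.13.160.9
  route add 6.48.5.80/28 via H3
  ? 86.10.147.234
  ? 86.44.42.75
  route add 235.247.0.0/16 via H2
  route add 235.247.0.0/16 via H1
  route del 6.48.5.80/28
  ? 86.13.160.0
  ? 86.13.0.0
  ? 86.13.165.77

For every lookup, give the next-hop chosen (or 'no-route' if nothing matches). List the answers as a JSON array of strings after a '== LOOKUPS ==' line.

Process each operation:
  add 128.0.0.0/1 -> H2 at depth 1
  del 128.0.0.0/1 (clear depth 1)
  add 235.247.0.0/18 -> H0 at depth 18
  ? 235.247.3.41  path d0:-→d1:-→d2:-→d3:-→d4:-→d5:-→d6:-→d7:-→d8:-→d9:-→d10:-→d11:-→d12:-→d13:-→d14:-→d15:-→d16:-→d17:-→d18:H0  best=H0
  add 86.13.160.0/20 -> H0 at depth 20
  add 86.0.0.0/10 -> H0 at depth 10
  add 6.48.0.0/15 -> H2 at depth 15
  add 86.0.0.0/8 -> H2 at depth 8
  del 235.247.0.0/18 (clear depth 18)
  ? 86.0.0.2  path d0:-→d1:-→d2:-→d3:-→d4:-→d5:-→d6:-→d7:-→d8:H2→d9:-→d10:H0→d11:-→d12:-  best=H0
  ? 6.48.0.0  path d0:-→d1:-→d2:-→d3:-→d4:-→d5:-→d6:-→d7:-→d8:-→d9:-→d10:-→d11:-→d12:-→d13:-→d14:-→d15:H2  best=H2
  del 86.0.0.0/10 (clear depth 10)
  del 6.48.0.0/15 (clear depth 15)
  ? 86.0.15.71  path d0:-→d1:-→d2:-→d3:-→d4:-→d5:-→d6:-→d7:-→d8:H2→d9:-→d10:-→d11:-→d12:-  best=H2
  add 6.48.5.0/24 -> H3 at depth 24
  ? 6.48.5.2  path d0:-→d1:-→d2:-→d3:-→d4:-→d5:-→d6:-→d7:-→d8:-→d9:-→d10:-→d11:-→d12:-→d13:-→d14:-→d15:-→d16:-→d17:-→d18:-→d19:-→d20:-→d21:-→d22:-→d23:-→d24:H3  best=H3
  del 86.0.0.0/8 (clear depth 8)
  ? 86.13.160.46  path d0:-→d1:-→d2:-→d3:-→d4:-→d5:-→d6:-→d7:-→d8:-→d9:-→d10:-→d11:-→d12:-→d13:-→d14:-→d15:-→d16:-→d17:-→d18:-→d19:-→d20:H0  best=H0
  add 235.247.3.21/32 -> H1 at depth 32
  add 86.0.0.0/12 -> H0 at depth 12
  add 86.0.0.0/9 -> H3 at depth 9
  del 6.48.5.0/24 (clear depth 24)
  ? 235.247.3.21  path d0:-→d1:-→d2:-→d3:-→d4:-→d5:-→d6:-→d7:-→d8:-→d9:-→d10:-→d11:-→d12:-→d13:-→d14:-→d15:-→d16:-→d17:-→d18:-→d19:-→d20:-→d21:-→d22:-→d23:-→d24:-→d25:-→d26:-→d27:-→d28:-→d29:-→d30:-→d31:-→d32:H1  best=H1
  del 235.247.3.21/32 (clear depth 32)
  add 0.0.0.0/0 -> H2 at depth 0
  add 86.13.0.0/16 -> H3 at depth 16
  ? 86.13.160.9  path d0:H2→d1:-→d2:-→d3:-→d4:-→d5:-→d6:-→d7:-→d8:-→d9:H3→d10:-→d11:-→d12:H0→d13:-→d14:-→d15:-→d16:H3→d17:-→d18:-→d19:-→d20:H0  best=H0
  add 6.48.5.80/28 -> H3 at depth 28
  ? 86.10.147.234  path d0:H2→d1:-→d2:-→d3:-→d4:-→d5:-→d6:-→d7:-→d8:-→d9:H3→d10:-→d11:-→d12:H0→d13:-  best=H0
  ? 86.44.42.75  path d0:H2→d1:-→d2:-→d3:-→d4:-→d5:-→d6:-→d7:-→d8:-→d9:H3→d10:-  best=H3
  add 235.247.0.0/16 -> H2 at depth 16
  add 235.247.0.0/16 -> H1 at depth 16
  del 6.48.5.80/28 (clear depth 28)
  ? 86.13.160.0  path d0:H2→d1:-→d2:-→d3:-→d4:-→d5:-→d6:-→d7:-→d8:-→d9:H3→d10:-→d11:-→d12:H0→d13:-→d14:-→d15:-→d16:H3→d17:-→d18:-→d19:-→d20:H0  best=H0
  ? 86.13.0.0  path d0:H2→d1:-→d2:-→d3:-→d4:-→d5:-→d6:-→d7:-→d8:-→d9:H3→d10:-→d11:-→d12:H0→d13:-→d14:-→d15:-→d16:H3  best=H3
  ? 86.13.165.77  path d0:H2→d1:-→d2:-→d3:-→d4:-→d5:-→d6:-→d7:-→d8:-→d9:H3→d10:-→d11:-→d12:H0→d13:-→d14:-→d15:-→d16:H3→d17:-→d18:-→d19:-→d20:H0  best=H0

== LOOKUPS ==
["H0","H0","H2","H2","H3","H0","H1","H0","H0","H3","H0","H3","H0"]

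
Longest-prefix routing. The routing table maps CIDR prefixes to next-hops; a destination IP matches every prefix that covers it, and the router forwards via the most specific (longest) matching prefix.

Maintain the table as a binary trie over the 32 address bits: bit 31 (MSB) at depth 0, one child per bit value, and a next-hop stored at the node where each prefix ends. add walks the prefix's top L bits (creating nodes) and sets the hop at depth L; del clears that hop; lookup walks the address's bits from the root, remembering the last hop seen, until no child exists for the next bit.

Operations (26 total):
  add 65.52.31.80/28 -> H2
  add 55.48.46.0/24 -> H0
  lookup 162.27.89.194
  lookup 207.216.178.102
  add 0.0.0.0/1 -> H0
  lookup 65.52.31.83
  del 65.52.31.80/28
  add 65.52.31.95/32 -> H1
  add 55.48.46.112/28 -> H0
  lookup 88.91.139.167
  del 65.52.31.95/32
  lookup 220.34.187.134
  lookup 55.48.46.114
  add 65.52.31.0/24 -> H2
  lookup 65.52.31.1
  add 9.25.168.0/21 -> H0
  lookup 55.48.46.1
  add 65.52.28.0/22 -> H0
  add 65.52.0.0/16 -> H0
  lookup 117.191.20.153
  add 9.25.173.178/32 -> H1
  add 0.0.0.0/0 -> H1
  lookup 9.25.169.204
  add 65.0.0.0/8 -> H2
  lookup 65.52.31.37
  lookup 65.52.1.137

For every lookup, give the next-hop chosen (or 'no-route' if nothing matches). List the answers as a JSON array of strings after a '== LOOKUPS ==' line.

Apply in order:
  + 65.52.31.80/28 (H2) depth=28
  + 55.48.46.0/24 (H0) depth=24
  ? 162.27.89.194  path d0:-  best=no-route
  ? 207.216.178.102  path d0:-  best=no-route
  + 0.0.0.0/1 (H0) depth=1
  ? 65.52.31.83  path d0:-→d1:H0→d2:-→d3:-→d4:-→d5:-→d6:-→d7:-→d8:-→d9:-→d10:-→d11:-→d12:-→d13:-→d14:-→d15:-→d16:-→d17:-→d18:-→d19:-→d20:-→d21:-→d22:-→d23:-→d24:-→d25:-→d26:-→d27:-→d28:H2  best=H2
  del 65.52.31.80/28 (clear depth 28)
  + 65.52.31.95/32 (H1) depth=32
  + 55.48.46.112/28 (H0) depth=28
  ? 88.91.139.167  path d0:-→d1:H0→d2:-→d3:-  best=H0
  del 65.52.31.95/32 (clear depth 32)
  ? 220.34.187.134  path d0:-  best=no-route
  ? 55.48.46.114  path d0:-→d1:H0→d2:-→d3:-→d4:-→d5:-→d6:-→d7:-→d8:-→d9:-→d10:-→d11:-→d12:-→d13:-→d14:-→d15:-→d16:-→d17:-→d18:-→d19:-→d20:-→d21:-→d22:-→d23:-→d24:H0→d25:-→d26:-→d27:-→d28:H0  best=H0
  + 65.52.31.0/24 (H2) depth=24
  ? 65.52.31.1  path d0:-→d1:H0→d2:-→d3:-→d4:-→d5:-→d6:-→d7:-→d8:-→d9:-→d10:-→d11:-→d12:-→d13:-→d14:-→d15:-→d16:-→d17:-→d18:-→d19:-→d20:-→d21:-→d22:-→d23:-→d24:H2→d25:-  best=H2
  + 9.25.168.0/21 (H0) depth=21
  ? 55.48.46.1  path d0:-→d1:H0→d2:-→d3:-→d4:-→d5:-→d6:-→d7:-→d8:-→d9:-→d10:-→d11:-→d12:-→d13:-→d14:-→d15:-→d16:-→d17:-→d18:-→d19:-→d20:-→d21:-→d22:-→d23:-→d24:H0→d25:-  best=H0
  + 65.52.28.0/22 (H0) depth=22
  + 65.52.0.0/16 (H0) depth=16
  ? 117.191.20.153  path d0:-→d1:H0→d2:-  best=H0
  + 9.25.173.178/32 (H1) depth=32
  + 0.0.0.0/0 (H1) depth=0
  ? 9.25.169.204  path d0:H1→d1:H0→d2:-→d3:-→d4:-→d5:-→d6:-→d7:-→d8:-→d9:-→d10:-→d11:-→d12:-→d13:-→d14:-→d15:-→d16:-→d17:-→d18:-→d19:-→d20:-→d21:H0  best=H0
  + 65.0.0.0/8 (H2) depth=8
  ? 65.52.31.37  path d0:H1→d1:H0→d2:-→d3:-→d4:-→d5:-→d6:-→d7:-→d8:H2→d9:-→d10:-→d11:-→d12:-→d13:-→d14:-→d15:-→d16:H0→d17:-→d18:-→d19:-→d20:-→d21:-→d22:H0→d23:-→d24:H2→d25:-  best=H2
  ? 65.52.1.137  path d0:H1→d1:H0→d2:-→d3:-→d4:-→d5:-→d6:-→d7:-→d8:H2→d9:-→d10:-→d11:-→d12:-→d13:-→d14:-→d15:-→d16:H0→d17:-→d18:-→d19:-  best=H0

== LOOKUPS ==
["no-route","no-route","H2","H0","no-route","H0","H2","H0","H0","H0","H2","H0"]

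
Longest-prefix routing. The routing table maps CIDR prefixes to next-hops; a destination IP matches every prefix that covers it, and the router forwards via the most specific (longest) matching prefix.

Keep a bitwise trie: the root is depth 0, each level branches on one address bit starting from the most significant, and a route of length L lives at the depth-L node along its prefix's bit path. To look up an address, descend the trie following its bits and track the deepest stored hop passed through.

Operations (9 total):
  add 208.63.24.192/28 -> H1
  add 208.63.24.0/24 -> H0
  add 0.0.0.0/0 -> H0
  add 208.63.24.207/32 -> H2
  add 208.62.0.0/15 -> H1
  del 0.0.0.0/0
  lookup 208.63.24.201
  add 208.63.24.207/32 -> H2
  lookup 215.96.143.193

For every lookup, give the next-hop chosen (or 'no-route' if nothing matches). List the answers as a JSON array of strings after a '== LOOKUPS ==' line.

Apply in order:
  add 208.63.24.192/28 -> H1 at depth 28
  add 208.63.24.0/24 -> H0 at depth 24
  add 0.0.0.0/0 -> H0 at depth 0
  add 208.63.24.207/32 -> H2 at depth 32
  add 208.62.0.0/15 -> H1 at depth 15
  del 0.0.0.0/0 (clear depth 0)
  lookup 208.63.24.201: bits 11010000001111110001100011001 walk d0:-→d1:-→d2:-→d3:-→d4:-→d5:-→d6:-→d7:-→d8:-→d9:-→d10:-→d11:-→d12:-→d13:-→d14:-→d15:H1→d16:-→d17:-→d18:-→d19:-→d20:-→d21:-→d22:-→d23:-→d24:H0→d25:-→d26:-→d27:-→d28:H1→d29:- -> H1
  add 208.63.24.207/32 -> H2 at depth 32
  lookup 215.96.143.193: bits 11010 walk d0:-→d1:-→d2:-→d3:-→d4:-→d5:- -> no-route

== LOOKUPS ==
["H1","no-route"]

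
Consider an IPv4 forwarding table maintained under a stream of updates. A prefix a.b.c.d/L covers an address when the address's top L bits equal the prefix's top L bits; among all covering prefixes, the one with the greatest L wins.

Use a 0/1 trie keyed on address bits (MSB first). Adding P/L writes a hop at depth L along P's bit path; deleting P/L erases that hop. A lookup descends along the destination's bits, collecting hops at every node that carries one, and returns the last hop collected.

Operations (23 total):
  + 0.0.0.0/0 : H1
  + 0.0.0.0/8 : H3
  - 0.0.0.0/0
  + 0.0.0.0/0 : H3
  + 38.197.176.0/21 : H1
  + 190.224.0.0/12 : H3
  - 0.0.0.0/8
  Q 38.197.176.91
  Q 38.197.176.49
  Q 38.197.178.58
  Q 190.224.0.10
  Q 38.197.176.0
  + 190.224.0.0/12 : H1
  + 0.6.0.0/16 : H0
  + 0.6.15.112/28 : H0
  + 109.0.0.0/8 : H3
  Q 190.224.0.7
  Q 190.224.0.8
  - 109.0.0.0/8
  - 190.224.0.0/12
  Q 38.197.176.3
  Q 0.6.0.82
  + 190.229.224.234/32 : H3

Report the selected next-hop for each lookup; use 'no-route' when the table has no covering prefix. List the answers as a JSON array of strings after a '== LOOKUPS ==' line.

Process each operation:
  add 0.0.0.0/0 -> H1 at depth 0
  add 0.0.0.0/8 -> H3 at depth 8
  - 0.0.0.0/0 clear@0
  add 0.0.0.0/0 -> H3 at depth 0
  add 38.197.176.0/21 -> H1 at depth 21
  add 190.224.0.0/12 -> H3 at depth 12
  - 0.0.0.0/8 clear@8
  Q 38.197.176.91: descend 001001101100010110110 ; hops seen [H3,H1] ; pick H1
  Q 38.197.176.49: descend 001001101100010110110 ; hops seen [H3,H1] ; pick H1
  Q 38.197.178.58: descend 001001101100010110110 ; hops seen [H3,H1] ; pick H1
  Q 190.224.0.10: descend 101111101110 ; hops seen [H3,H3] ; pick H3
  Q 38.197.176.0: descend 001001101100010110110 ; hops seen [H3,H1] ; pick H1
  add 190.224.0.0/12 -> H1 at depth 12
  add 0.6.0.0/16 -> H0 at depth 16
  add 0.6.15.112/28 -> H0 at depth 28
  add 109.0.0.0/8 -> H3 at depth 8
  Q 190.224.0.7: descend 101111101110 ; hops seen [H3,H1] ; pick H1
  Q 190.224.0.8: descend 101111101110 ; hops seen [H3,H1] ; pick H1
  - 109.0.0.0/8 clear@8
  - 190.224.0.0/12 clear@12
  Q 38.197.176.3: descend 001001101100010110110 ; hops seen [H3,H1] ; pick H1
  Q 0.6.0.82: descend 00000000000001100000 ; hops seen [H3,H0] ; pick H0
  add 190.229.224.234/32 -> H3 at depth 32

== LOOKUPS ==
["H1","H1","H1","H3","H1","H1","H1","H1","H0"]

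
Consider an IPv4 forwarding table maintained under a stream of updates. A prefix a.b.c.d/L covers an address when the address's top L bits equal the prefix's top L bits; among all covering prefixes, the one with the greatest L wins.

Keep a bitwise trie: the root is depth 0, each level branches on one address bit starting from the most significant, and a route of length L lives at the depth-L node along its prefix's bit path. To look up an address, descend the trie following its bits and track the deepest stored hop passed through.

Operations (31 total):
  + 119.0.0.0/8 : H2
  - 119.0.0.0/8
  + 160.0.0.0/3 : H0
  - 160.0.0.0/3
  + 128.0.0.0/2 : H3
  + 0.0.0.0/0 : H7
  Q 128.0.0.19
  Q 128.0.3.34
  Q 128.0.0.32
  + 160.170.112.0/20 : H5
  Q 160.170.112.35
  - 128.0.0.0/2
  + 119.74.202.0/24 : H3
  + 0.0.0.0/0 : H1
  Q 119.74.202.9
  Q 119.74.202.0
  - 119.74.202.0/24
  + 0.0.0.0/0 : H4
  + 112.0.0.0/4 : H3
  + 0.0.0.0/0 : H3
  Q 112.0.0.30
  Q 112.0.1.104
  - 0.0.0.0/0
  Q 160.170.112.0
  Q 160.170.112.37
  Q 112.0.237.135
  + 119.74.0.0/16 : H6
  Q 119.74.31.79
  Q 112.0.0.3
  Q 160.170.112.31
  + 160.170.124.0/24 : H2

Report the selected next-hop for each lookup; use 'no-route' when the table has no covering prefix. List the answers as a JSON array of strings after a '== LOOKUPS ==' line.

Apply in order:
  add 119.0.0.0/8 -> H2 at depth 8
  - 119.0.0.0/8 clear@8
  add 160.0.0.0/3 -> H0 at depth 3
  - 160.0.0.0/3 clear@3
  add 128.0.0.0/2 -> H3 at depth 2
  add 0.0.0.0/0 -> H7 at depth 0
  Q 128.0.0.19: descend 10 ; hops seen [H7,H3] ; pick H3
  Q 128.0.3.34: descend 10 ; hops seen [H7,H3] ; pick H3
  Q 128.0.0.32: descend 10 ; hops seen [H7,H3] ; pick H3
  add 160.170.112.0/20 -> H5 at depth 20
  Q 160.170.112.35: descend 10100000101010100111 ; hops seen [H7,H3,H5] ; pick H5
  - 128.0.0.0/2 clear@2
  add 119.74.202.0/24 -> H3 at depth 24
  add 0.0.0.0/0 -> H1 at depth 0
  Q 119.74.202.9: descend 011101110100101011001010 ; hops seen [H1,H3] ; pick H3
  Q 119.74.202.0: descend 011101110100101011001010 ; hops seen [H1,H3] ; pick H3
  - 119.74.202.0/24 clear@24
  add 0.0.0.0/0 -> H4 at depth 0
  add 112.0.0.0/4 -> H3 at depth 4
  add 0.0.0.0/0 -> H3 at depth 0
  Q 112.0.0.30: descend 01110 ; hops seen [H3,H3] ; pick H3
  Q 112.0.1.104: descend 01110 ; hops seen [H3,H3] ; pick H3
  - 0.0.0.0/0 clear@0
  Q 160.170.112.0: descend 10100000101010100111 ; hops seen [H5] ; pick H5
  Q 160.170.112.37: descend 10100000101010100111 ; hops seen [H5] ; pick H5
  Q 112.0.237.135: descend 01110 ; hops seen [H3] ; pick H3
  add 119.74.0.0/16 -> H6 at depth 16
  Q 119.74.31.79: descend 0111011101001010 ; hops seen [H3,H6] ; pick H6
  Q 112.0.0.3: descend 01110 ; hops seen [H3] ; pick H3
  Q 160.170.112.31: descend 10100000101010100111 ; hops seen [H5] ; pick H5
  add 160.170.124.0/24 -> H2 at depth 24

== LOOKUPS ==
["H3","H3","H3","H5","H3","H3","H3","H3","H5","H5","H3","H6","H3","H5"]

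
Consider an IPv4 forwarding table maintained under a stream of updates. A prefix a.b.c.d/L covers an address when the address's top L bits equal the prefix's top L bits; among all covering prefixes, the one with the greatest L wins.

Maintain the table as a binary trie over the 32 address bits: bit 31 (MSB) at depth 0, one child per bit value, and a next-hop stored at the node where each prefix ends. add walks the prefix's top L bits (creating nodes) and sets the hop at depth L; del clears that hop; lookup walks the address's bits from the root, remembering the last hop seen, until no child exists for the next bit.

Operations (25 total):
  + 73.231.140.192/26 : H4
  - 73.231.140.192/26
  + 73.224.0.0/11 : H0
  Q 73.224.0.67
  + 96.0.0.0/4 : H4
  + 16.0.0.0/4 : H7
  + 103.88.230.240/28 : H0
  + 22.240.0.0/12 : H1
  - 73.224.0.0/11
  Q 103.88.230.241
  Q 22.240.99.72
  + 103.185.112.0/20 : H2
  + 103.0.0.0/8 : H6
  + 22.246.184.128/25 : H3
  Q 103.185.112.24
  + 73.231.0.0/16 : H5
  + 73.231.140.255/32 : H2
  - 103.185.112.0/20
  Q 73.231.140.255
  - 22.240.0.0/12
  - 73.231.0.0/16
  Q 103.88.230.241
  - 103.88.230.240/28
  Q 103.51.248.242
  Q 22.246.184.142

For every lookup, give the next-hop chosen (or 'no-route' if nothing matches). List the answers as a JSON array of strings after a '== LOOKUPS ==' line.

Apply in order:
  add 73.231.140.192/26 -> H4 at depth 26
  del 73.231.140.192/26 (clear depth 26)
  add 73.224.0.0/11 -> H0 at depth 11
  lookup 73.224.0.67: bits 0100100111100 walk d0:-→d1:-→d2:-→d3:-→d4:-→d5:-→d6:-→d7:-→d8:-→d9:-→d10:-→d11:H0→d12:-→d13:- -> H0
  add 96.0.0.0/4 -> H4 at depth 4
  add 16.0.0.0/4 -> H7 at depth 4
  add 103.88.230.240/28 -> H0 at depth 28
  add 22.240.0.0/12 -> H1 at depth 12
  del 73.224.0.0/11 (clear depth 11)
  lookup 103.88.230.241: bits 0110011101011000111001101111 walk d0:-→d1:-→d2:-→d3:-→d4:H4→d5:-→d6:-→d7:-→d8:-→d9:-→d10:-→d11:-→d12:-→d13:-→d14:-→d15:-→d16:-→d17:-→d18:-→d19:-→d20:-→d21:-→d22:-→d23:-→d24:-→d25:-→d26:-→d27:-→d28:H0 -> H0
  lookup 22.240.99.72: bits 000101101111 walk d0:-→d1:-→d2:-→d3:-→d4:H7→d5:-→d6:-→d7:-→d8:-→d9:-→d10:-→d11:-→d12:H1 -> H1
  add 103.185.112.0/20 -> H2 at depth 20
  add 103.0.0.0/8 -> H6 at depth 8
  add 22.246.184.128/25 -> H3 at depth 25
  lookup 103.185.112.24: bits 01100111101110010111 walk d0:-→d1:-→d2:-→d3:-→d4:H4→d5:-→d6:-→d7:-→d8:H6→d9:-→d10:-→d11:-→d12:-→d13:-→d14:-→d15:-→d16:-→d17:-→d18:-→d19:-→d20:H2 -> H2
  add 73.231.0.0/16 -> H5 at depth 16
  add 73.231.140.255/32 -> H2 at depth 32
  del 103.185.112.0/20 (clear depth 20)
  lookup 73.231.140.255: bits 01001001111001111000110011111111 walk d0:-→d1:-→d2:-→d3:-→d4:-→d5:-→d6:-→d7:-→d8:-→d9:-→d10:-→d11:-→d12:-→d13:-→d14:-→d15:-→d16:H5→d17:-→d18:-→d19:-→d20:-→d21:-→d22:-→d23:-→d24:-→d25:-→d26:-→d27:-→d28:-→d29:-→d30:-→d31:-→d32:H2 -> H2
  del 22.240.0.0/12 (clear depth 12)
  del 73.231.0.0/16 (clear depth 16)
  lookup 103.88.230.241: bits 0110011101011000111001101111 walk d0:-→d1:-→d2:-→d3:-→d4:H4→d5:-→d6:-→d7:-→d8:H6→d9:-→d10:-→d11:-→d12:-→d13:-→d14:-→d15:-→d16:-→d17:-→d18:-→d19:-→d20:-→d21:-→d22:-→d23:-→d24:-→d25:-→d26:-→d27:-→d28:H0 -> H0
  del 103.88.230.240/28 (clear depth 28)
  lookup 103.51.248.242: bits 011001110 walk d0:-→d1:-→d2:-→d3:-→d4:H4→d5:-→d6:-→d7:-→d8:H6→d9:- -> H6
  lookup 22.246.184.142: bits 0001011011110110101110001 walk d0:-→d1:-→d2:-→d3:-→d4:H7→d5:-→d6:-→d7:-→d8:-→d9:-→d10:-→d11:-→d12:-→d13:-→d14:-→d15:-→d16:-→d17:-→d18:-→d19:-→d20:-→d21:-→d22:-→d23:-→d24:-→d25:H3 -> H3

== LOOKUPS ==
["H0","H0","H1","H2","H2","H0","H6","H3"]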